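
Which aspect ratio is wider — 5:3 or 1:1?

5:3

5:3 = 1.667 and 1; 1.667 > 1.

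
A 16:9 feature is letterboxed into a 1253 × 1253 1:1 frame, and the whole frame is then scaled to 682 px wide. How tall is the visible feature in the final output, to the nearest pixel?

At 1253×1253 the feature is width-limited, so height = 1253 × 9/16 ≈ 704.81 px.
Resizing to 682 px wide multiplies everything by 0.5443: 704.81 → 383.62 px.

384 px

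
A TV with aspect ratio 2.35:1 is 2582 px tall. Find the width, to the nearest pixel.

2582 × 2.350 = 6067.70.

6068 px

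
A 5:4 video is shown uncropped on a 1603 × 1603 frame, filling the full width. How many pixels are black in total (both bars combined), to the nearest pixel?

513922 pixels

Content height = 1603 × 4/5 ≈ 1282.4000 px.
Leftover height: 1603 − 1282.4000 = 320.6000 px.
Bar area = 320.6000 × 1603 ≈ 513922 px.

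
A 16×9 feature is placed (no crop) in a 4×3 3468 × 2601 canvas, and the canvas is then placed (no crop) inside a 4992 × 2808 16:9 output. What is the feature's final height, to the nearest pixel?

First fit — 16×9 into 3468×2601 spans the width: 3468.00 × 1950.75.
Second fit — the 4×3 canvas into 4992×2808 spans the height: 3744.00 × 2808.00 (×1.0796 from 3468×2601).
The feature scales with it: height 1950.75 × 1.0796 ≈ 2106.00.

2106 px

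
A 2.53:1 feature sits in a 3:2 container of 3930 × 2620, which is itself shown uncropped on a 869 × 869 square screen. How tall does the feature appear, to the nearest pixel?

First fit — 2.53:1 into 3930×2620 spans the width: 3930.00 × 1553.36.
The 3:2 canvas is width-limited in 869×869, giving 869.00 × 579.33; scale factor 0.2211.
Applying the same ×0.2211: 1553.36 → 343.48.

343 px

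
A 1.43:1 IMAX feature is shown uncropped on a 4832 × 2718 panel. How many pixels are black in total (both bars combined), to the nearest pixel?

1.43:1 IMAX is narrower than 16:9, so it spans the full height.
That makes the image 3886.7400 px wide (2718 × 1.430).
4832 − 3886.7400 = 945.2600 px of bars.
That's 945.2600 × 2718 ≈ 2569217 black pixels.

2569217 pixels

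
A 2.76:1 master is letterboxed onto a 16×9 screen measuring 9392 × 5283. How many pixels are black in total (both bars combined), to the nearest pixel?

17657913 pixels

2.76:1 (2.760) > 16×9 (1.778), so the master fills the width.
That makes the image 3402.8986 px tall (9392 / 2.760).
Black = 5283 − 3402.8986 = 1880.1014 px.
That's 1880.1014 × 9392 ≈ 17657913 black pixels.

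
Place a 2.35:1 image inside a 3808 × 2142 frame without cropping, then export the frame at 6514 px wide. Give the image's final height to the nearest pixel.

In the 3808×2142 frame the image fills the width: height = 3808 / 2.350 ≈ 1620.43 px.
The frame scales by 6514/3808 = 1.7106; 1620.43 × 1.7106 ≈ 2771.91 px.

2772 px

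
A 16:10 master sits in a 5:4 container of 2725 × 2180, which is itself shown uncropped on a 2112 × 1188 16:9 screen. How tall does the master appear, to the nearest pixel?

Inside the 2725×2180 canvas the master is width-limited at 2725.00 × 1703.12.
5:4 in 2112×1188: fills the height, so the intermediate becomes 1485.00 × 1188.00 — a scale of ×0.5450.
The master scales with it: height 1703.12 × 0.5450 ≈ 928.12.

928 px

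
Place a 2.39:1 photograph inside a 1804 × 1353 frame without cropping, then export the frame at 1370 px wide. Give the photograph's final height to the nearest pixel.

573 px

At 1804×1353 the photograph is width-limited, so height = 1804 / 2.390 ≈ 754.81 px.
Scaling 1804 → 1370 is ×0.7594, so the height becomes 754.81 × 0.7594 ≈ 573.22 px.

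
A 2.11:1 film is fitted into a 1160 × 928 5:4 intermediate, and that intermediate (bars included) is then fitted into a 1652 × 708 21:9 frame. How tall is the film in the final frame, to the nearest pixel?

2.11:1 in 1160×928: fills the width, so the film is 1160.00 × 549.76.
5:4 in 1652×708: fills the height, so the intermediate becomes 885.00 × 708.00 — a scale of ×0.7629.
Applying the same ×0.7629: 549.76 → 419.43.

419 px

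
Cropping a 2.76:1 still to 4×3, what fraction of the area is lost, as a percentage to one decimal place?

The height stays; only width is cut (since 4×3 is narrower than 2.76:1).
(1.333)/(2.760) ≈ 0.483 of the area survives, leaving 51.69% discarded.

51.7%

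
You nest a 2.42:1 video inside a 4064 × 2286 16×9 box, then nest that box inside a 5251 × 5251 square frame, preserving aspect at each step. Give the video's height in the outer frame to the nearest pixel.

2.42:1 in 4064×2286: fills the width, so the video is 4064.00 × 1679.34.
Second fit — the 16×9 canvas into 5251×5251 spans the width: 5251.00 × 2953.69 (×1.2921 from 4064×2286).
So the video's height is 1679.34 × 1.2921 ≈ 2169.83.

2170 px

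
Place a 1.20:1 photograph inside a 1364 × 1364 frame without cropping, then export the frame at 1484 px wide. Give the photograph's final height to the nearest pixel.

1237 px

At 1364×1364 the photograph is width-limited, so height = 1364 / 1.200 ≈ 1136.67 px.
The frame scales by 1484/1364 = 1.0880; 1136.67 × 1.0880 ≈ 1236.67 px.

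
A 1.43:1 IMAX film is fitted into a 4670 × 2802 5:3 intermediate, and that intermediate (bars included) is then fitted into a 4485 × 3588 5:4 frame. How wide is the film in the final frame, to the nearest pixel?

3848 px

1.43:1 IMAX in 4670×2802: fills the height, so the film is 4006.86 × 2802.00.
The 5:3 canvas is width-limited in 4485×3588, giving 4485.00 × 2691.00; scale factor 0.9604.
So the film's width is 4006.86 × 0.9604 ≈ 3848.13.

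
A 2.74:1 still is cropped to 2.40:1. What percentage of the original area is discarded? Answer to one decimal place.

The height stays; only width is cut (since 2.40:1 is narrower than 2.74:1).
Area ratio = (2.400)/(2.740) = 87.59%; the remaining 12.41% is cropped out.

12.4%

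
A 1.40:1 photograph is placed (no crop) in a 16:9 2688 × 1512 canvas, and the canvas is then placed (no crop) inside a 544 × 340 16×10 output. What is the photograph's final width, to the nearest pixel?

428 px

First fit — 1.40:1 into 2688×1512 spans the height: 2116.80 × 1512.00.
The 16:9 canvas is width-limited in 544×340, giving 544.00 × 306.00; scale factor 0.2024.
The photograph scales with it: width 2116.80 × 0.2024 ≈ 428.40.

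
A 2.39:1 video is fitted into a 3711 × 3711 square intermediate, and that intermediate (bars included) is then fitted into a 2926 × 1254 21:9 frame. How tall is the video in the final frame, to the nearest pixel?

525 px

Inside the 3711×3711 canvas the video is width-limited at 3711.00 × 1552.72.
square in 2926×1254: fills the height, so the intermediate becomes 1254.00 × 1254.00 — a scale of ×0.3379.
Applying the same ×0.3379: 1552.72 → 524.69.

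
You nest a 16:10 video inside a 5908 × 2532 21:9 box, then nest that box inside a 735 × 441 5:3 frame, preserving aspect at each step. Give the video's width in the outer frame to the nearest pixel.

Inside the 5908×2532 canvas the video is height-limited at 4051.20 × 2532.00.
Second fit — the 21:9 canvas into 735×441 spans the width: 735.00 × 315.00 (×0.1244 from 5908×2532).
The video scales with it: width 4051.20 × 0.1244 ≈ 504.00.

504 px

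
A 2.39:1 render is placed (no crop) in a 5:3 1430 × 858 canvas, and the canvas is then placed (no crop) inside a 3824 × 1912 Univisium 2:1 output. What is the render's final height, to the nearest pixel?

First fit — 2.39:1 into 1430×858 spans the width: 1430.00 × 598.33.
Second fit — the 5:3 canvas into 3824×1912 spans the height: 3186.67 × 1912.00 (×2.2284 from 1430×858).
The render scales with it: height 598.33 × 2.2284 ≈ 1333.33.

1333 px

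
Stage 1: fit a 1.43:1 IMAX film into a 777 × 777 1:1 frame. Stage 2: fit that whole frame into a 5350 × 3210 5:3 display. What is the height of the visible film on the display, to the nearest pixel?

First fit — 1.43:1 IMAX into 777×777 spans the width: 777.00 × 543.36.
Second fit — the 1:1 canvas into 5350×3210 spans the height: 3210.00 × 3210.00 (×4.1313 from 777×777).
So the film's height is 543.36 × 4.1313 ≈ 2244.76.

2245 px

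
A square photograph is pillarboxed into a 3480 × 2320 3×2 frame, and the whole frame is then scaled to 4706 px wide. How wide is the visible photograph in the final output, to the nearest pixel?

At 3480×2320 the photograph is height-limited, so width = 2320 × 1/1 ≈ 2320.00 px.
The frame scales by 4706/3480 = 1.3523; 2320.00 × 1.3523 ≈ 3137.33 px.

3137 px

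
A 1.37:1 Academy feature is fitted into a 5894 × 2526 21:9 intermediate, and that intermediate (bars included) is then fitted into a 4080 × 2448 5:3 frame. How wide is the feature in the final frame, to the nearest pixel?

2396 px

Inside the 5894×2526 canvas the feature is height-limited at 3460.62 × 2526.00.
The 21:9 canvas is width-limited in 4080×2448, giving 4080.00 × 1748.57; scale factor 0.6922.
Applying the same ×0.6922: 3460.62 → 2395.54.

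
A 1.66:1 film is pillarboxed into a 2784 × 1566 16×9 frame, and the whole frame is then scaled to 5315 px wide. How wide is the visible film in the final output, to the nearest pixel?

In the 2784×1566 frame the film fills the height: width = 1566 × 1.660 ≈ 2599.56 px.
Resizing to 5315 px wide multiplies everything by 1.9091: 2599.56 → 4962.88 px.

4963 px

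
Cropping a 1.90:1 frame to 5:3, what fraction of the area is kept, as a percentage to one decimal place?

87.7%

The height stays; only width is cut (since 5:3 is narrower than 1.90:1).
(1.667)/(1.900) ≈ 0.877 of the area survives.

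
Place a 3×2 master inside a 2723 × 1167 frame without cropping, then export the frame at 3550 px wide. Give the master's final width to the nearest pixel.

2282 px

In the 2723×1167 frame the master fills the height: width = 1167 × 3/2 ≈ 1750.50 px.
The frame scales by 3550/2723 = 1.3037; 1750.50 × 1.3037 ≈ 2282.14 px.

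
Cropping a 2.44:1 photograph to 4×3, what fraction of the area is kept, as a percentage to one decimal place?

The height stays; only width is cut (since 4×3 is narrower than 2.44:1).
(1.333)/(2.440) ≈ 0.546 of the area survives.

54.6%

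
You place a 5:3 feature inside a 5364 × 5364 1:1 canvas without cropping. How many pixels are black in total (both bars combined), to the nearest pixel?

5:3 (1.667) > 1:1 (1.000), so the feature fills the width.
That makes the image 3218.4000 px tall (5364 × 3/5).
5364 − 3218.4000 = 2145.6000 px of bars.
Across the 5364-px span: 2145.6000 × 5364 ≈ 11508998 px.

11508998 pixels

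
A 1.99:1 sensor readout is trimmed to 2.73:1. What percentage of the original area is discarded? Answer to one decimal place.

The width stays; only height is cut (since 2.73:1 is wider than 1.99:1).
(1.990)/(2.730) ≈ 0.729 of the area survives, leaving 27.11% discarded.

27.1%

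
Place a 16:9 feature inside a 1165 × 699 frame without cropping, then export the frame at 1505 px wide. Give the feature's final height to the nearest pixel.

At 1165×699 the feature is width-limited, so height = 1165 × 9/16 ≈ 655.31 px.
Resizing to 1505 px wide multiplies everything by 1.2918: 655.31 → 846.56 px.

847 px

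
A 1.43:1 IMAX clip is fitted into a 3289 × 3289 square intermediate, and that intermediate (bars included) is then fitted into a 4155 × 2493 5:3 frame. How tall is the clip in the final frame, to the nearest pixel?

1.43:1 IMAX in 3289×3289: fills the width, so the clip is 3289.00 × 2300.00.
The square canvas is height-limited in 4155×2493, giving 2493.00 × 2493.00; scale factor 0.7580.
Applying the same ×0.7580: 2300.00 → 1743.36.

1743 px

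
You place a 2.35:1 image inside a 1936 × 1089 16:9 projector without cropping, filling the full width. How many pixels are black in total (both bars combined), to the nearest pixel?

513370 pixels

That makes the image 823.8298 px tall (1936 / 2.350).
1089 − 823.8298 = 265.1702 px of bars.
Across the 1936-px span: 265.1702 × 1936 ≈ 513370 px.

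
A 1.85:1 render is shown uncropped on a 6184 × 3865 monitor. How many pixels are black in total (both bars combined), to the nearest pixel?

3229886 pixels

1.85:1 (1.850) > 16×10 (1.600), so the render fills the width.
That makes the image 3342.7027 px tall (6184 / 1.850).
Black = 3865 − 3342.7027 = 522.2973 px.
Bar area = 522.2973 × 6184 ≈ 3229886 px.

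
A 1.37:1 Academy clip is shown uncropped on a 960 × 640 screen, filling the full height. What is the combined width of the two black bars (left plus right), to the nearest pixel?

That makes the image 876.80 px wide (640 × 1.370).
Leftover width: 960 − 876.80 = 83.20 px.

83 px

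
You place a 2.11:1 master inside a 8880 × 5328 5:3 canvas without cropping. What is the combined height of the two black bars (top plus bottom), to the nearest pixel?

1119 px

Since 2.110 > 1.667, the master is width-limited.
The master is 8880 / 2.110 ≈ 4208.53 px tall.
5328 − 4208.53 = 1119.47 px of bars.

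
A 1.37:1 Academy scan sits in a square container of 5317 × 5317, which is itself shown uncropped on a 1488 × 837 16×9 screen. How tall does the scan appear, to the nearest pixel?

First fit — 1.37:1 Academy into 5317×5317 spans the width: 5317.00 × 3881.02.
The square canvas is height-limited in 1488×837, giving 837.00 × 837.00; scale factor 0.1574.
So the scan's height is 3881.02 × 0.1574 ≈ 610.95.

611 px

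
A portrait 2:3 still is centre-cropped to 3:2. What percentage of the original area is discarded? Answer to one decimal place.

Going from portrait 2:3 to 3:2 means cutting height while keeping width.
Area ratio = (0.667)/(1.500) = 44.44%; the remaining 55.56% is cropped out.

55.6%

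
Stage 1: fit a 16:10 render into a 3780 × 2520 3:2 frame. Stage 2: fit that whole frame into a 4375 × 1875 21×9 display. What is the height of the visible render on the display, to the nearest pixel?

16:10 in 3780×2520: fills the width, so the render is 3780.00 × 2362.50.
3:2 in 4375×1875: fills the height, so the intermediate becomes 2812.50 × 1875.00 — a scale of ×0.7440.
The render scales with it: height 2362.50 × 0.7440 ≈ 1757.81.

1758 px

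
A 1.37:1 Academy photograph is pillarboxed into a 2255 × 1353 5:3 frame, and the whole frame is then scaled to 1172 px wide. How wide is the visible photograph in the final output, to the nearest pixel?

963 px

At 2255×1353 the photograph is height-limited, so width = 1353 × 1.370 ≈ 1853.61 px.
Scaling 2255 → 1172 is ×0.5197, so the width becomes 1853.61 × 0.5197 ≈ 963.38 px.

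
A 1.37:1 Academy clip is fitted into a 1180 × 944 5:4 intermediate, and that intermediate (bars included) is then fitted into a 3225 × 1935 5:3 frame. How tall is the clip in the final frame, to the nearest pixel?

Inside the 1180×944 canvas the clip is width-limited at 1180.00 × 861.31.
5:4 in 3225×1935: fills the height, so the intermediate becomes 2418.75 × 1935.00 — a scale of ×2.0498.
Applying the same ×2.0498: 861.31 → 1765.51.

1766 px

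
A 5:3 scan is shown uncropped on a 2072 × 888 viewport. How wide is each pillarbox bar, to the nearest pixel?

296 px

5:3 is narrower than 21×9, so it spans the full height.
That makes the image 1480.00 px wide (888 × 5/3).
Leftover width: 2072 − 1480.00 = 592.00 px → 296.00 each side.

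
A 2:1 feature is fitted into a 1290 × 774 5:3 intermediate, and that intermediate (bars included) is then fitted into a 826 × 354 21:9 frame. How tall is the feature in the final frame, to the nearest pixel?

295 px

First fit — 2:1 into 1290×774 spans the width: 1290.00 × 645.00.
Second fit — the 5:3 canvas into 826×354 spans the height: 590.00 × 354.00 (×0.4574 from 1290×774).
Applying the same ×0.4574: 645.00 → 295.00.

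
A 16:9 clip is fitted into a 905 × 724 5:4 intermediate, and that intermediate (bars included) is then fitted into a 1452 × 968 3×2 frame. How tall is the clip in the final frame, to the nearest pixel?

First fit — 16:9 into 905×724 spans the width: 905.00 × 509.06.
Second fit — the 5:4 canvas into 1452×968 spans the height: 1210.00 × 968.00 (×1.3370 from 905×724).
So the clip's height is 509.06 × 1.3370 ≈ 680.62.

681 px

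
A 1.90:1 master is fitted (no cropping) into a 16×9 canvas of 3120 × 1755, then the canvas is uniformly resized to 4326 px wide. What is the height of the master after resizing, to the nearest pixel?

In the 3120×1755 frame the master fills the width: height = 3120 / 1.900 ≈ 1642.11 px.
Scaling 3120 → 4326 is ×1.3865, so the height becomes 1642.11 × 1.3865 ≈ 2276.84 px.

2277 px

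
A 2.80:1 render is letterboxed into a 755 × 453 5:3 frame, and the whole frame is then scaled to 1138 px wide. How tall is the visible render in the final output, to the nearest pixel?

406 px

Fitted into 755×453, the render spans the width; its height is 755 / 2.800 ≈ 269.64 px.
Resizing to 1138 px wide multiplies everything by 1.5073: 269.64 → 406.43 px.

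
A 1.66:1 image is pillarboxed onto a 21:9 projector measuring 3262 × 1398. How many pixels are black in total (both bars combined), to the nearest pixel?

Since 1.660 < 2.333, the image is height-limited.
The image is 1398 × 1.660 ≈ 2320.6800 px wide.
Black = 3262 − 2320.6800 = 941.3200 px.
Across the 1398-px span: 941.3200 × 1398 ≈ 1315965 px.

1315965 pixels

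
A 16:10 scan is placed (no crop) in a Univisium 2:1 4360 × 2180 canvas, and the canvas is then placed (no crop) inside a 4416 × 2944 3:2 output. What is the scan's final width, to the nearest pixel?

3533 px

16:10 in 4360×2180: fills the height, so the scan is 3488.00 × 2180.00.
Univisium 2:1 in 4416×2944: fills the width, so the intermediate becomes 4416.00 × 2208.00 — a scale of ×1.0128.
Applying the same ×1.0128: 3488.00 → 3532.80.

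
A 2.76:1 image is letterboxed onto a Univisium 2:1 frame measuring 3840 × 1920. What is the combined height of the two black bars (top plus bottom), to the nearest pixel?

Since 2.760 > 2.000, the image is width-limited.
That makes the image 1391.30 px tall (3840 / 2.760).
Black = 1920 − 1391.30 = 528.70 px.

529 px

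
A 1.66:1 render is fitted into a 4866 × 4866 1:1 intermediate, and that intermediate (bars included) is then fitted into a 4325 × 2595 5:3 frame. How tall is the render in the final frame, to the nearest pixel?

1563 px

First fit — 1.66:1 into 4866×4866 spans the width: 4866.00 × 2931.33.
1:1 in 4325×2595: fills the height, so the intermediate becomes 2595.00 × 2595.00 — a scale of ×0.5333.
The render scales with it: height 2931.33 × 0.5333 ≈ 1563.25.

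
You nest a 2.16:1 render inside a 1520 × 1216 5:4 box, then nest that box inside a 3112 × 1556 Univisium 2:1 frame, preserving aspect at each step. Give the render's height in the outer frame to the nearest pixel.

900 px

2.16:1 in 1520×1216: fills the width, so the render is 1520.00 × 703.70.
5:4 in 3112×1556: fills the height, so the intermediate becomes 1945.00 × 1556.00 — a scale of ×1.2796.
The render scales with it: height 703.70 × 1.2796 ≈ 900.46.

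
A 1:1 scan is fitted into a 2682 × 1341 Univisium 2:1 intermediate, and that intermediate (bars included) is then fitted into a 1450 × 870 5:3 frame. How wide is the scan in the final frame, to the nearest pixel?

Inside the 2682×1341 canvas the scan is height-limited at 1341.00 × 1341.00.
The Univisium 2:1 canvas is width-limited in 1450×870, giving 1450.00 × 725.00; scale factor 0.5406.
So the scan's width is 1341.00 × 0.5406 ≈ 725.00.

725 px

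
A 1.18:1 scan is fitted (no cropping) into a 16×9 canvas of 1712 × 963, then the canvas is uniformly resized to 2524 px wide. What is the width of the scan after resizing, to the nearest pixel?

At 1712×963 the scan is height-limited, so width = 963 × 1.180 ≈ 1136.34 px.
Scaling 1712 → 2524 is ×1.4743, so the width becomes 1136.34 × 1.4743 ≈ 1675.31 px.

1675 px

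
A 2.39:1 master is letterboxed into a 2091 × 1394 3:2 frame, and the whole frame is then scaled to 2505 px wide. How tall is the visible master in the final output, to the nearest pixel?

1048 px

Fitted into 2091×1394, the master spans the width; its height is 2091 / 2.390 ≈ 874.90 px.
Resizing to 2505 px wide multiplies everything by 1.1980: 874.90 → 1048.12 px.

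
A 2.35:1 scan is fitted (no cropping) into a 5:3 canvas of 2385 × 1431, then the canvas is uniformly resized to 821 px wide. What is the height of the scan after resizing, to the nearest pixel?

In the 2385×1431 frame the scan fills the width: height = 2385 / 2.350 ≈ 1014.89 px.
Resizing to 821 px wide multiplies everything by 0.3442: 1014.89 → 349.36 px.

349 px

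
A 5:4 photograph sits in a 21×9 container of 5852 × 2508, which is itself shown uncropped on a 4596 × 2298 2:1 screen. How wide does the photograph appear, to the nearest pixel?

2462 px

5:4 in 5852×2508: fills the height, so the photograph is 3135.00 × 2508.00.
The 21×9 canvas is width-limited in 4596×2298, giving 4596.00 × 1969.71; scale factor 0.7854.
The photograph scales with it: width 3135.00 × 0.7854 ≈ 2462.14.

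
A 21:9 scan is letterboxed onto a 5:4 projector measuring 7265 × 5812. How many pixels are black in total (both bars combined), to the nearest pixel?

19604084 pixels

Since 2.333 > 1.250, the scan is width-limited.
Content height = 7265 × 9/21 ≈ 3113.5714 px.
Leftover height: 5812 − 3113.5714 = 2698.4286 px.
Bar area = 2698.4286 × 7265 ≈ 19604084 px.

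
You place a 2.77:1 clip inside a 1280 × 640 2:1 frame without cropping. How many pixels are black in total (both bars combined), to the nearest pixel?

227720 pixels

Since 2.770 > 2.000, the clip is width-limited.
That makes the image 462.0939 px tall (1280 / 2.770).
Leftover height: 640 − 462.0939 = 177.9061 px.
Across the 1280-px span: 177.9061 × 1280 ≈ 227720 px.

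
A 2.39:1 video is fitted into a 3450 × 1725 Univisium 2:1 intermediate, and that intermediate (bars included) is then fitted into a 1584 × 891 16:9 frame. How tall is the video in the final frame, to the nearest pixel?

First fit — 2.39:1 into 3450×1725 spans the width: 3450.00 × 1443.51.
Second fit — the Univisium 2:1 canvas into 1584×891 spans the width: 1584.00 × 792.00 (×0.4591 from 3450×1725).
Applying the same ×0.4591: 1443.51 → 662.76.

663 px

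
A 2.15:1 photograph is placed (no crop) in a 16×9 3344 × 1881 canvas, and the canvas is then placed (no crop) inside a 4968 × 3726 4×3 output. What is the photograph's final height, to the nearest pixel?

First fit — 2.15:1 into 3344×1881 spans the width: 3344.00 × 1555.35.
Second fit — the 16×9 canvas into 4968×3726 spans the width: 4968.00 × 2794.50 (×1.4856 from 3344×1881).
So the photograph's height is 1555.35 × 1.4856 ≈ 2310.70.

2311 px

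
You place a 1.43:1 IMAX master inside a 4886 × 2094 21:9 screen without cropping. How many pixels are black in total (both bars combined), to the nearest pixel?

Since 1.430 < 2.333, the master is height-limited.
That makes the image 2994.4200 px wide (2094 × 1.430).
Black = 4886 − 2994.4200 = 1891.5800 px.
That's 1891.5800 × 2094 ≈ 3960969 black pixels.

3960969 pixels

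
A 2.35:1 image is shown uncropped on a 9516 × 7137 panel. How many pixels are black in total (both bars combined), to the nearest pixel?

Since 2.350 > 1.333, the image is width-limited.
The image is 9516 / 2.350 ≈ 4049.3617 px tall.
Leftover height: 7137 − 4049.3617 = 3087.6383 px.
Across the 9516-px span: 3087.6383 × 9516 ≈ 29381966 px.

29381966 pixels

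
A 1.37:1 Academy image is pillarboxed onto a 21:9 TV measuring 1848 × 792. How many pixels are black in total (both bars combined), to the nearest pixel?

604264 pixels

Since 1.370 < 2.333, the image is height-limited.
The image is 792 × 1.370 ≈ 1085.0400 px wide.
Black = 1848 − 1085.0400 = 762.9600 px.
That's 762.9600 × 792 ≈ 604264 black pixels.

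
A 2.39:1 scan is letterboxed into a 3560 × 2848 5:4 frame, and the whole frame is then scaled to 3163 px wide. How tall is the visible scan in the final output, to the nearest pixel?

1323 px

Fitted into 3560×2848, the scan spans the width; its height is 3560 / 2.390 ≈ 1489.54 px.
Resizing to 3163 px wide multiplies everything by 0.8885: 1489.54 → 1323.43 px.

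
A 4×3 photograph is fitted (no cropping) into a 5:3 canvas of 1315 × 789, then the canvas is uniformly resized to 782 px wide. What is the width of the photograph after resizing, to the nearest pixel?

626 px

At 1315×789 the photograph is height-limited, so width = 789 × 4/3 ≈ 1052.00 px.
Scaling 1315 → 782 is ×0.5947, so the width becomes 1052.00 × 0.5947 ≈ 625.60 px.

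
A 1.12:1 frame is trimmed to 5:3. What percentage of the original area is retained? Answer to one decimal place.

Going from 1.12:1 to 5:3 means cutting height while keeping width.
(1.120)/(1.667) ≈ 0.672 of the area survives.

67.2%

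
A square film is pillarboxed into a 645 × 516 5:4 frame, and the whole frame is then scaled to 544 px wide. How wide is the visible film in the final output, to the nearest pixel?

435 px

Fitted into 645×516, the film spans the height; its width is 516 × 1/1 ≈ 516.00 px.
Resizing to 544 px wide multiplies everything by 0.8434: 516.00 → 435.20 px.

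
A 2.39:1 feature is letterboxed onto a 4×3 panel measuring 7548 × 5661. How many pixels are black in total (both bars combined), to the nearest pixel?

2.39:1 (2.390) > 4×3 (1.333), so the feature fills the width.
The feature is 7548 / 2.390 ≈ 3158.1590 px tall.
Black = 5661 − 3158.1590 = 2502.8410 px.
Bar area = 2502.8410 × 7548 ≈ 18891444 px.

18891444 pixels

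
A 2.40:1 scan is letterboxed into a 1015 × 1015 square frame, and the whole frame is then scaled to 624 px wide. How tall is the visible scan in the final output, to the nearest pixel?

Fitted into 1015×1015, the scan spans the width; its height is 1015 / 2.400 ≈ 422.92 px.
The frame scales by 624/1015 = 0.6148; 422.92 × 0.6148 ≈ 260.00 px.

260 px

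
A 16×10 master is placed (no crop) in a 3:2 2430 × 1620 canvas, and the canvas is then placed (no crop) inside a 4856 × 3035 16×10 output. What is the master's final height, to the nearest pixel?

First fit — 16×10 into 2430×1620 spans the width: 2430.00 × 1518.75.
Second fit — the 3:2 canvas into 4856×3035 spans the height: 4552.50 × 3035.00 (×1.8735 from 2430×1620).
So the master's height is 1518.75 × 1.8735 ≈ 2845.31.

2845 px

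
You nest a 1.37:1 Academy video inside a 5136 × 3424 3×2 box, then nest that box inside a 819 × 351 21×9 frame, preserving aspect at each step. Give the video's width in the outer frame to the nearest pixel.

1.37:1 Academy in 5136×3424: fills the height, so the video is 4690.88 × 3424.00.
Second fit — the 3×2 canvas into 819×351 spans the height: 526.50 × 351.00 (×0.1025 from 5136×3424).
Applying the same ×0.1025: 4690.88 → 480.87.

481 px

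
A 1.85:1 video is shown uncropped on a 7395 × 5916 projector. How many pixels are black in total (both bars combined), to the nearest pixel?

14188806 pixels

1.85:1 (1.850) > 5:4 (1.250), so the video fills the width.
That makes the image 3997.2973 px tall (7395 / 1.850).
5916 − 3997.2973 = 1918.7027 px of bars.
Bar area = 1918.7027 × 7395 ≈ 14188806 px.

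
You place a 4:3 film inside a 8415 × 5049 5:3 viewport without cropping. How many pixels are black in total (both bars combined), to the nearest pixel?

8497467 pixels

4:3 is narrower than 5:3, so it spans the full height.
The film is 5049 × 4/3 ≈ 6732.0000 px wide.
Leftover width: 8415 − 6732.0000 = 1683.0000 px.
Across the 5049-px span: 1683.0000 × 5049 ≈ 8497467 px.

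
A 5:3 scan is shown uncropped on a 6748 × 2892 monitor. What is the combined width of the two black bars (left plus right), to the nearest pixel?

Since 1.667 < 2.333, the scan is height-limited.
The scan is 2892 × 5/3 ≈ 4820.00 px wide.
6748 − 4820.00 = 1928.00 px of bars.

1928 px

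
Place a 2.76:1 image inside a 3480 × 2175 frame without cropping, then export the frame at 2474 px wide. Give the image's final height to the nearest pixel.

In the 3480×2175 frame the image fills the width: height = 3480 / 2.760 ≈ 1260.87 px.
The frame scales by 2474/3480 = 0.7109; 1260.87 × 0.7109 ≈ 896.38 px.

896 px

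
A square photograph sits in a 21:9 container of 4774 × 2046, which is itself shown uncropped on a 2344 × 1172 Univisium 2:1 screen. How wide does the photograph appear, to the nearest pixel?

1005 px

First fit — square into 4774×2046 spans the height: 2046.00 × 2046.00.
Second fit — the 21:9 canvas into 2344×1172 spans the width: 2344.00 × 1004.57 (×0.4910 from 4774×2046).
The photograph scales with it: width 2046.00 × 0.4910 ≈ 1004.57.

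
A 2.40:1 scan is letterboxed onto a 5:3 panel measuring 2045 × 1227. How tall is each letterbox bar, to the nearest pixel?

Since 2.400 > 1.667, the scan is width-limited.
Content height = 2045 / 2.400 ≈ 852.08 px.
Black = 1227 − 852.08 = 374.92 px, or 187.46 per bar.

187 px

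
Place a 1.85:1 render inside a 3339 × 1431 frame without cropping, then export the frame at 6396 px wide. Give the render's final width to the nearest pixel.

In the 3339×1431 frame the render fills the height: width = 1431 × 1.850 ≈ 2647.35 px.
Resizing to 6396 px wide multiplies everything by 1.9155: 2647.35 → 5071.11 px.

5071 px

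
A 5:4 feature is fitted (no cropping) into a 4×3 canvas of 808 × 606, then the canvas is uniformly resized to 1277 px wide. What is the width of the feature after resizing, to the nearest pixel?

In the 808×606 frame the feature fills the height: width = 606 × 5/4 ≈ 757.50 px.
Scaling 808 → 1277 is ×1.5804, so the width becomes 757.50 × 1.5804 ≈ 1197.19 px.

1197 px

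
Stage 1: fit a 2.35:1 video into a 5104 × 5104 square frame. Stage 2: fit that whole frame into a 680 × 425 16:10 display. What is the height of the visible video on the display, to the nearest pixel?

2.35:1 in 5104×5104: fills the width, so the video is 5104.00 × 2171.91.
square in 680×425: fills the height, so the intermediate becomes 425.00 × 425.00 — a scale of ×0.0833.
So the video's height is 2171.91 × 0.0833 ≈ 180.85.

181 px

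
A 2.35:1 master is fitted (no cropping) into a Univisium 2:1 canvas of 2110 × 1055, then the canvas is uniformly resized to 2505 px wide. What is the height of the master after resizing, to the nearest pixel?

1066 px

In the 2110×1055 frame the master fills the width: height = 2110 / 2.350 ≈ 897.87 px.
Scaling 2110 → 2505 is ×1.1872, so the height becomes 897.87 × 1.1872 ≈ 1065.96 px.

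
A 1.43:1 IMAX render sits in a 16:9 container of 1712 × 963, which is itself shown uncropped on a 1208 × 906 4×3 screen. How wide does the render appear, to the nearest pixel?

972 px

1.43:1 IMAX in 1712×963: fills the height, so the render is 1377.09 × 963.00.
16:9 in 1208×906: fills the width, so the intermediate becomes 1208.00 × 679.50 — a scale of ×0.7056.
Applying the same ×0.7056: 1377.09 → 971.68.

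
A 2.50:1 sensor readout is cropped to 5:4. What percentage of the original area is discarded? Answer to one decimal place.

Going from 2.50:1 to 5:4 means cutting width while keeping height.
(1.250)/(2.500) ≈ 0.500 of the area survives, leaving 50.00% discarded.

50.0%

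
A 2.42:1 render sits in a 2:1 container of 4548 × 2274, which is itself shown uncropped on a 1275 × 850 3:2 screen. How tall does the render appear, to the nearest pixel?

First fit — 2.42:1 into 4548×2274 spans the width: 4548.00 × 1879.34.
The 2:1 canvas is width-limited in 1275×850, giving 1275.00 × 637.50; scale factor 0.2803.
So the render's height is 1879.34 × 0.2803 ≈ 526.86.

527 px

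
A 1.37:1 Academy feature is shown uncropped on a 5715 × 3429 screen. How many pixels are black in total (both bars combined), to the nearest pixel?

Since 1.370 < 1.667, the feature is height-limited.
The feature is 3429 × 1.370 ≈ 4697.7300 px wide.
5715 − 4697.7300 = 1017.2700 px of bars.
Across the 3429-px span: 1017.2700 × 3429 ≈ 3488219 px.

3488219 pixels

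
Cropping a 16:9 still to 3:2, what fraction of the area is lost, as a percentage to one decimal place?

15.6%

Going from 16:9 to 3:2 means cutting width while keeping height.
Fraction kept = (1.500)/(1.778) ≈ 84.38%, so 15.62% is lost.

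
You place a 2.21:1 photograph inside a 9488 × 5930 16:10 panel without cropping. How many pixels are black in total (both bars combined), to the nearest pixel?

Since 2.210 > 1.600, the photograph is width-limited.
That makes the image 4293.2127 px tall (9488 / 2.210).
Leftover height: 5930 − 4293.2127 = 1636.7873 px.
Bar area = 1636.7873 × 9488 ≈ 15529838 px.

15529838 pixels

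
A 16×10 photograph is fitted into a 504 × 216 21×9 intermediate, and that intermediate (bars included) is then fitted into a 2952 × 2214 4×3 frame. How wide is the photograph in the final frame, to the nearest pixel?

2024 px

Inside the 504×216 canvas the photograph is height-limited at 345.60 × 216.00.
21×9 in 2952×2214: fills the width, so the intermediate becomes 2952.00 × 1265.14 — a scale of ×5.8571.
So the photograph's width is 345.60 × 5.8571 ≈ 2024.23.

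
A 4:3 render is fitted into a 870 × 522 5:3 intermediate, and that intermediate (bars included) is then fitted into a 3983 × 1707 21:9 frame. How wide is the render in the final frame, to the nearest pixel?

4:3 in 870×522: fills the height, so the render is 696.00 × 522.00.
The 5:3 canvas is height-limited in 3983×1707, giving 2845.00 × 1707.00; scale factor 3.2701.
The render scales with it: width 696.00 × 3.2701 ≈ 2276.00.

2276 px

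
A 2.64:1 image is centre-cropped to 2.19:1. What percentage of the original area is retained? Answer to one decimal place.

2.19:1 is narrower than 2.64:1, so the crop keeps the full height and trims the width.
Area ratio = (2.190)/(2.640) = 82.95% retained.

83.0%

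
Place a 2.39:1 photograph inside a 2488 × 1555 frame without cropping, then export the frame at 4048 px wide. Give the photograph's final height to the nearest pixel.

1694 px

At 2488×1555 the photograph is width-limited, so height = 2488 / 2.390 ≈ 1041.00 px.
Resizing to 4048 px wide multiplies everything by 1.6270: 1041.00 → 1693.72 px.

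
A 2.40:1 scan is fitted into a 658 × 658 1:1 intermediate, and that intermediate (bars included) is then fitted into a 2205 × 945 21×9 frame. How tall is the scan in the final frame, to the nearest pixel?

Inside the 658×658 canvas the scan is width-limited at 658.00 × 274.17.
Second fit — the 1:1 canvas into 2205×945 spans the height: 945.00 × 945.00 (×1.4362 from 658×658).
The scan scales with it: height 274.17 × 1.4362 ≈ 393.75.

394 px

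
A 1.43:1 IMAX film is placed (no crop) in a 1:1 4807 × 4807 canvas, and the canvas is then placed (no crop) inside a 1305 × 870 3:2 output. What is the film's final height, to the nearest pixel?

608 px

Inside the 4807×4807 canvas the film is width-limited at 4807.00 × 3361.54.
The 1:1 canvas is height-limited in 1305×870, giving 870.00 × 870.00; scale factor 0.1810.
Applying the same ×0.1810: 3361.54 → 608.39.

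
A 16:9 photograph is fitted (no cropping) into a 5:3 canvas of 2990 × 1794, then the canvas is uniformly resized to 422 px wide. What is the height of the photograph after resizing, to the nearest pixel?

In the 2990×1794 frame the photograph fills the width: height = 2990 × 9/16 ≈ 1681.88 px.
Resizing to 422 px wide multiplies everything by 0.1411: 1681.88 → 237.38 px.

237 px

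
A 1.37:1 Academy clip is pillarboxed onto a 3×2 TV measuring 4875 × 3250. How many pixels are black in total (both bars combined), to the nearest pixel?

1373125 pixels

1.37:1 Academy (1.370) < 3×2 (1.500), so the clip fills the height.
That makes the image 4452.5000 px wide (3250 × 1.370).
Black = 4875 − 4452.5000 = 422.5000 px.
That's 422.5000 × 3250 ≈ 1373125 black pixels.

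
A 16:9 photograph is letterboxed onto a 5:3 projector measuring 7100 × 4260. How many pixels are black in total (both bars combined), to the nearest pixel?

1890375 pixels

Since 1.778 > 1.667, the photograph is width-limited.
The photograph is 7100 × 9/16 ≈ 3993.7500 px tall.
Leftover height: 4260 − 3993.7500 = 266.2500 px.
That's 266.2500 × 7100 ≈ 1890375 black pixels.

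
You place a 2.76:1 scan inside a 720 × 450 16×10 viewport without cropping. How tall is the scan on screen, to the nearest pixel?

261 px

2.76:1 is wider than 16×10, so it spans the full width.
That makes the image 260.87 px tall (720 / 2.760).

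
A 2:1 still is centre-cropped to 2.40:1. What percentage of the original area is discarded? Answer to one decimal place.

The width stays; only height is cut (since 2.40:1 is wider than 2:1).
Area ratio = (2.000)/(2.400) = 83.33%; the remaining 16.67% is cropped out.

16.7%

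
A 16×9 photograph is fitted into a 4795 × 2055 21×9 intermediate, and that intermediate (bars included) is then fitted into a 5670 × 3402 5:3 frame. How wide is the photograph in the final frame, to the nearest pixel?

4320 px

First fit — 16×9 into 4795×2055 spans the height: 3653.33 × 2055.00.
21×9 in 5670×3402: fills the width, so the intermediate becomes 5670.00 × 2430.00 — a scale of ×1.1825.
So the photograph's width is 3653.33 × 1.1825 ≈ 4320.00.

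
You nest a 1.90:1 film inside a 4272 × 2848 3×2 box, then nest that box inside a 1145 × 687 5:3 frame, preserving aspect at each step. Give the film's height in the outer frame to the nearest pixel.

542 px

Inside the 4272×2848 canvas the film is width-limited at 4272.00 × 2248.42.
The 3×2 canvas is height-limited in 1145×687, giving 1030.50 × 687.00; scale factor 0.2412.
The film scales with it: height 2248.42 × 0.2412 ≈ 542.37.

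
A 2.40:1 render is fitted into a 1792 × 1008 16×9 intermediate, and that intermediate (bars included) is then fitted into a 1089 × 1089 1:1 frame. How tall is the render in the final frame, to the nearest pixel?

First fit — 2.40:1 into 1792×1008 spans the width: 1792.00 × 746.67.
Second fit — the 16×9 canvas into 1089×1089 spans the width: 1089.00 × 612.56 (×0.6077 from 1792×1008).
Applying the same ×0.6077: 746.67 → 453.75.

454 px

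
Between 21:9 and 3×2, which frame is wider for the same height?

21:9 = 2.333 and 3×2 = 1.5; 2.333 > 1.5.

21:9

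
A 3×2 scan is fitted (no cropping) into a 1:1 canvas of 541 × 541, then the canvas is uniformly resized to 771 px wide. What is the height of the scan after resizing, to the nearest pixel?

514 px

Fitted into 541×541, the scan spans the width; its height is 541 × 2/3 ≈ 360.67 px.
Scaling 541 → 771 is ×1.4251, so the height becomes 360.67 × 1.4251 ≈ 514.00 px.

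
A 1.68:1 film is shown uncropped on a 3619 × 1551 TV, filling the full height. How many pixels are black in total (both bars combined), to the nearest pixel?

That makes the image 2605.6800 px wide (1551 × 1.680).
Black = 3619 − 2605.6800 = 1013.3200 px.
Bar area = 1013.3200 × 1551 ≈ 1571659 px.

1571659 pixels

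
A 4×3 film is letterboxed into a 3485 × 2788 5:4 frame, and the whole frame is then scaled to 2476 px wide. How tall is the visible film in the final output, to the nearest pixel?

In the 3485×2788 frame the film fills the width: height = 3485 × 3/4 ≈ 2613.75 px.
The frame scales by 2476/3485 = 0.7105; 2613.75 × 0.7105 ≈ 1857.00 px.

1857 px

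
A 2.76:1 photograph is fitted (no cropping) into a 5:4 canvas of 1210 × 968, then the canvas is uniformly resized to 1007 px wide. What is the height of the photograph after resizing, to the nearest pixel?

365 px

Fitted into 1210×968, the photograph spans the width; its height is 1210 / 2.760 ≈ 438.41 px.
Scaling 1210 → 1007 is ×0.8322, so the height becomes 438.41 × 0.8322 ≈ 364.86 px.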